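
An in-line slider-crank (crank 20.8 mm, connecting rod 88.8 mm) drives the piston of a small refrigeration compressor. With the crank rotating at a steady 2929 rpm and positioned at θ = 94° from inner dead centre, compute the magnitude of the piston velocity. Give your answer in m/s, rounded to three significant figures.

ω = 2π·2929/60 = 306.7 rad/s
For an in-line slider-crank, x = r cosθ + √(L² − r² sin²θ), so v = −rω sinθ·[1 + r cosθ/√(L² − r² sin²θ)].
With r = 0.0208 m, L = 0.0888 m, θ = 94°: √(L² − r² sin²θ) = 0.086342 m.
v = −0.0208·306.7·0.99756·[1 + 0.0208·-0.06976/0.086342] = -6.2574 m/s.
|v| = 6.2574 m/s.

6.26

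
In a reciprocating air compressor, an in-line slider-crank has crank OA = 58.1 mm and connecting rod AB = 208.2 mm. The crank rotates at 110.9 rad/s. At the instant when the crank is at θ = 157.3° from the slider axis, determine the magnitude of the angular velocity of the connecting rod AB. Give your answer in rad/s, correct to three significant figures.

ω = 110.9 rad/s
The rod makes angle φ with the slider axis where L sinφ = r sinθ; differentiating, L cosφ·φ̇ = r ω cosθ.
L cosφ = √(L² − r² sin²θ) = 0.20699 m.
|ω_rod| = r ω |cosθ| / √(L² − r² sin²θ) = 0.0581·110.9·0.92254/0.20699 = 28.717 rad/s.

28.7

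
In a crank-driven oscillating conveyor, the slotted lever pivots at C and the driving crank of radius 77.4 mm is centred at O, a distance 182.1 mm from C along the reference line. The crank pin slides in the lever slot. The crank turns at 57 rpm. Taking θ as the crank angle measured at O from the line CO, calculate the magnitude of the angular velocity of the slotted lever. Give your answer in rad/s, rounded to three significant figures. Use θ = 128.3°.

0.756

ω = 5.969 rad/s (from 57 rpm).
Crank pin A relative to C: A = (d + r cosθ, r sinθ); lever angle φ = atan2(r sinθ, d + r cosθ).
Differentiating tanφ: φ̇ = rω(d cosθ + r)/(d² + r² + 2dr cosθ).
d² + r² + 2dr cosθ = |CA|² = 0.0216802 m²;  d cosθ + r = -0.035462 m.
|ω_lever| = |0.0774·5.969·-0.035462| / 0.0216802 = 0.75569 rad/s.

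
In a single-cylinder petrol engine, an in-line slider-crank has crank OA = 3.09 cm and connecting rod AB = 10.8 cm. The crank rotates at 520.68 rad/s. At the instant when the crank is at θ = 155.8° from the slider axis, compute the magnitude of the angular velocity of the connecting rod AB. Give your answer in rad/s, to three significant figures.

ω = 520.7 rad/s
The rod makes angle φ with the slider axis where L sinφ = r sinθ; differentiating, L cosφ·φ̇ = r ω cosθ.
L cosφ = √(L² − r² sin²θ) = 0.10725 m.
|ω_rod| = r ω |cosθ| / √(L² − r² sin²θ) = 0.0309·520.7·0.91212/0.10725 = 136.82 rad/s.

137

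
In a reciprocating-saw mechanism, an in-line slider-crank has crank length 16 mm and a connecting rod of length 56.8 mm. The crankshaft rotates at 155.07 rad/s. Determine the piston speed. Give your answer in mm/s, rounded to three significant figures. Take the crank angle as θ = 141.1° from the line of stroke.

ω = 155.1 rad/s
For an in-line slider-crank, x = r cosθ + √(L² − r² sin²θ), so v = −rω sinθ·[1 + r cosθ/√(L² − r² sin²θ)].
With r = 0.016 m, L = 0.0568 m, θ = 141.1°: √(L² − r² sin²θ) = 0.055904 m.
v = −0.016·155.1·0.62796·[1 + 0.016·-0.77824/0.055904] = -1.211 m/s.
|v| = 1.211 m/s = 1211 mm/s.

1210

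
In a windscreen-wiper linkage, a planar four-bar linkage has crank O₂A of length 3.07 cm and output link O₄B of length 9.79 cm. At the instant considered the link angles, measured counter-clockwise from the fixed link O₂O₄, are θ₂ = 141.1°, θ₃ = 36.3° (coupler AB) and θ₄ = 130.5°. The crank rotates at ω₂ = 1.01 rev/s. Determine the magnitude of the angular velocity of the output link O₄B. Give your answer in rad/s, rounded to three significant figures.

ω₂ = 6.346 rad/s (from 1.01 rev/s).
Differentiating the loop-closure r₂e^{iθ₂}+r₃e^{iθ₃}=r₁+r₄e^{iθ₄} gives r₂ω₂e^{iθ₂}+r₃ω₃e^{iθ₃}=r₄ω₄e^{iθ₄}.
Eliminating the other unknown: ω₄ = r₂ω₂ sin(θ₂−θ₃) / [r₄ sin(θ₄−θ₃)].
Numerator sine = +0.96682; denominator sine = +0.99731.
Result = 0.0307·6.346·(+0.96682) / (0.0979·(+0.99731)) = +1.9292 rad/s; magnitude 1.9292 rad/s.

1.93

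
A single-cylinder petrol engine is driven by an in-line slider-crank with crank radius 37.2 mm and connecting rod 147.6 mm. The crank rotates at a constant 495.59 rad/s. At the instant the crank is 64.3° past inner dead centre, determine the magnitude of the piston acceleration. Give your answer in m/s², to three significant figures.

2510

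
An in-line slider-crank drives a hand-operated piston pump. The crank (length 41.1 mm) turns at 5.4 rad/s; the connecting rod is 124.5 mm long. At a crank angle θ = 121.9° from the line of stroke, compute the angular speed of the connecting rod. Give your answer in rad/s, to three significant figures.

ω = 5.4 rad/s
The rod makes angle φ with the slider axis where L sinφ = r sinθ; differentiating, L cosφ·φ̇ = r ω cosθ.
L cosφ = √(L² − r² sin²θ) = 0.11951 m.
|ω_rod| = r ω |cosθ| / √(L² − r² sin²θ) = 0.0411·5.4·0.52844/0.11951 = 0.98135 rad/s.

0.981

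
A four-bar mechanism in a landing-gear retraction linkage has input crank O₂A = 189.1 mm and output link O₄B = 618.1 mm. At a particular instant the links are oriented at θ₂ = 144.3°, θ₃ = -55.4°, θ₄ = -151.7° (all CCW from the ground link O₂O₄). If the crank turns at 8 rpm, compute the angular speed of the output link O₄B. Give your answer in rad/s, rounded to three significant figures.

ω₂ = 0.8378 rad/s (from 8 rpm).
Differentiating the loop-closure r₂e^{iθ₂}+r₃e^{iθ₃}=r₁+r₄e^{iθ₄} gives r₂ω₂e^{iθ₂}+r₃ω₃e^{iθ₃}=r₄ω₄e^{iθ₄}.
Eliminating the other unknown: ω₄ = r₂ω₂ sin(θ₂−θ₃) / [r₄ sin(θ₄−θ₃)].
Numerator sine = -0.33710; denominator sine = -0.99396.
Result = 0.1891·0.8378·(-0.33710) / (0.6181·(-0.99396)) = +0.086923 rad/s; magnitude 0.086923 rad/s.

0.0869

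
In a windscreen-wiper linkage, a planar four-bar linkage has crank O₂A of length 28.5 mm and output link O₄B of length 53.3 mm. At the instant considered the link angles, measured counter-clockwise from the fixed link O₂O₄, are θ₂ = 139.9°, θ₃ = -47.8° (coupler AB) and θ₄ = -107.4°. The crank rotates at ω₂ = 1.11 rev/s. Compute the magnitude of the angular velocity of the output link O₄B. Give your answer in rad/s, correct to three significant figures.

0.579

ω₂ = 6.974 rad/s (from 1.11 rev/s).
Differentiating the loop-closure r₂e^{iθ₂}+r₃e^{iθ₃}=r₁+r₄e^{iθ₄} gives r₂ω₂e^{iθ₂}+r₃ω₃e^{iθ₃}=r₄ω₄e^{iθ₄}.
Eliminating the other unknown: ω₄ = r₂ω₂ sin(θ₂−θ₃) / [r₄ sin(θ₄−θ₃)].
Numerator sine = -0.13399; denominator sine = -0.86251.
Result = 0.0285·6.974·(-0.13399) / (0.0533·(-0.86251)) = +0.57931 rad/s; magnitude 0.57931 rad/s.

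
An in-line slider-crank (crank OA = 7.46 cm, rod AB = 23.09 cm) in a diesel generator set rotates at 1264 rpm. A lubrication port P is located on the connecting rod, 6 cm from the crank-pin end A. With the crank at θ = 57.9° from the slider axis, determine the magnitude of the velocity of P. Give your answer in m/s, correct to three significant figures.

9.58

ω = 132.4 rad/s.  Crank-pin speed |V_A| = rω = 9.8745 m/s, perpendicular to OA.
Rod angle: sinφ = −(r/L) sinθ ⇒ φ = -15.884°; ω_rod = −rω cosθ/√(L²−r²sin²θ) = -23.628 rad/s.
V_P = V_A + ω_rod × AP, with AP = 0.06 m along the rod.
Components: V_Px = −rω sinθ − a·ω_rod·sinφ = -8.7529 m/s;  V_Py = rω cosθ + a·ω_rod·cosφ = +3.8838 m/s.
|V_P| = √(V_Px² + V_Py²) = 9.5758 m/s.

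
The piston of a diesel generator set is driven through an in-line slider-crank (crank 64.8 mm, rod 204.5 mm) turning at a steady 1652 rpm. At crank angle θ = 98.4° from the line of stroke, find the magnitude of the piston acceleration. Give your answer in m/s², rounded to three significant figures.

ω = 2π·1652/60 = 173 rad/s
x(θ) = r cosθ + √(L² − r² sin²θ); with ω constant, a = ω²·d²x/dθ².
d²x/dθ² = −r cosθ − r²(cos2θ)/√u − r⁴ sin²2θ/(4u^{3/2}),  u = L² − r² sin²θ = 0.0377108 m².
Substituting r = 0.0648 m, L = 0.2045 m, θ = 98.4°: d²x/dθ² = +0.030116 m.
a = ω²·d²x/dθ² = (173)²·(+0.030116) = +901.31 m/s²;  |a| = 901.31 m/s².

901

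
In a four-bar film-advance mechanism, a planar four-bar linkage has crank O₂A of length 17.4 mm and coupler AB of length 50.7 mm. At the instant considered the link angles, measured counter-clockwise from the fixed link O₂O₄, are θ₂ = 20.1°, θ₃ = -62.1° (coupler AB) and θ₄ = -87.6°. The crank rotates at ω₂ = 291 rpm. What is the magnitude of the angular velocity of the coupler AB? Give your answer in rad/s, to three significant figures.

23.1

ω₂ = 30.47 rad/s (from 291 rpm).
Differentiating the loop-closure r₂e^{iθ₂}+r₃e^{iθ₃}=r₁+r₄e^{iθ₄} gives r₂ω₂e^{iθ₂}+r₃ω₃e^{iθ₃}=r₄ω₄e^{iθ₄}.
Eliminating the other unknown: ω₃ = r₂ω₂ sin(θ₄−θ₂) / [r₃ sin(θ₃−θ₄)].
Numerator sine = -0.95266; denominator sine = +0.43051.
Result = 0.0174·30.47·(-0.95266) / (0.0507·(+0.43051)) = -23.143 rad/s; magnitude 23.143 rad/s.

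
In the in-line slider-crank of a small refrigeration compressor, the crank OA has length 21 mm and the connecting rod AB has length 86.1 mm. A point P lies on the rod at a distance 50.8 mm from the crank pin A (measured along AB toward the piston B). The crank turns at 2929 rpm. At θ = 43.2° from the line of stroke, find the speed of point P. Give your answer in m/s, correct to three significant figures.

5.24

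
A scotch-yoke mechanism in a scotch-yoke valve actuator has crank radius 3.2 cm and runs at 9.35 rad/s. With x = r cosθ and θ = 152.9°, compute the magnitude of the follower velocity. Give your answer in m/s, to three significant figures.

0.136

ω = 9.35 rad/s
x = r cosθ ⇒ ẋ = −rω sinθ.
|v| = rω|sinθ| = 0.032·9.35·|sin 152.9°| = 0.1363 m/s.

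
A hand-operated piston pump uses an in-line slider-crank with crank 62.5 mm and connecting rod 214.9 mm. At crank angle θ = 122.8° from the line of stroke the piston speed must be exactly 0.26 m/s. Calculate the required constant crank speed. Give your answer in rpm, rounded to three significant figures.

56.4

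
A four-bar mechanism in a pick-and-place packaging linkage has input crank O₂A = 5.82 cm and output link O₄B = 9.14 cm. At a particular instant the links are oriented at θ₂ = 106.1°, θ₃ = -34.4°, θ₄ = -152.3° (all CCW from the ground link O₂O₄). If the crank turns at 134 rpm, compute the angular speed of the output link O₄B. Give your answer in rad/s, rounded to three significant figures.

ω₂ = 14.03 rad/s (from 134 rpm).
Differentiating the loop-closure r₂e^{iθ₂}+r₃e^{iθ₃}=r₁+r₄e^{iθ₄} gives r₂ω₂e^{iθ₂}+r₃ω₃e^{iθ₃}=r₄ω₄e^{iθ₄}.
Eliminating the other unknown: ω₄ = r₂ω₂ sin(θ₂−θ₃) / [r₄ sin(θ₄−θ₃)].
Numerator sine = +0.63608; denominator sine = -0.88377.
Result = 0.0582·14.03·(+0.63608) / (0.0914·(-0.88377)) = -6.4311 rad/s; magnitude 6.4311 rad/s.

6.43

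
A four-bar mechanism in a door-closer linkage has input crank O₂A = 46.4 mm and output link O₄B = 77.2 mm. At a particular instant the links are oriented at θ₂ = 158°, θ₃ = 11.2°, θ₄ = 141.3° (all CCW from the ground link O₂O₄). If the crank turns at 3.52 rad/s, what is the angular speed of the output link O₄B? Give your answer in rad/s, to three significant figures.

1.51

ω₂ = 3.52 rad/s
Differentiating the loop-closure r₂e^{iθ₂}+r₃e^{iθ₃}=r₁+r₄e^{iθ₄} gives r₂ω₂e^{iθ₂}+r₃ω₃e^{iθ₃}=r₄ω₄e^{iθ₄}.
Eliminating the other unknown: ω₄ = r₂ω₂ sin(θ₂−θ₃) / [r₄ sin(θ₄−θ₃)].
Numerator sine = +0.54756; denominator sine = +0.76492.
Result = 0.0464·3.52·(+0.54756) / (0.0772·(+0.76492)) = +1.5145 rad/s; magnitude 1.5145 rad/s.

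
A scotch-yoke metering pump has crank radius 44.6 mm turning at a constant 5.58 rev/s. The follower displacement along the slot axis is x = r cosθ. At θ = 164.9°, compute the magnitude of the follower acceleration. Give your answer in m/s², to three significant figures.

ω = 35.06 rad/s (from 5.58 rev/s).
x = r cosθ ⇒ ẍ = −rω² cosθ (ω constant).
|a| = rω²|cosθ| = 0.0446·(35.06)²·|cos 164.9°| = 52.93 m/s².

52.9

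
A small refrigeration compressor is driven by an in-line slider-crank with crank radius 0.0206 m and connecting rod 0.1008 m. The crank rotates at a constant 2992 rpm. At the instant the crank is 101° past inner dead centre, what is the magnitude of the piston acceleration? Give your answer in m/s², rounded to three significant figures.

ω = 2π·2992/60 = 313.3 rad/s
x(θ) = r cosθ + √(L² − r² sin²θ); with ω constant, a = ω²·d²x/dθ².
d²x/dθ² = −r cosθ − r²(cos2θ)/√u − r⁴ sin²2θ/(4u^{3/2}),  u = L² − r² sin²θ = 0.00975173 m².
Substituting r = 0.0206 m, L = 0.1008 m, θ = 101°: d²x/dθ² = +0.0079085 m.
a = ω²·d²x/dθ² = (313.3)²·(+0.0079085) = +776.38 m/s²;  |a| = 776.38 m/s².

776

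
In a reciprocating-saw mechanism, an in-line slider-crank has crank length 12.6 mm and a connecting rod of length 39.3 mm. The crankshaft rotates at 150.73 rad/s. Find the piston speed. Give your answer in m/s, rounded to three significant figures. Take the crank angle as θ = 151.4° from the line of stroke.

ω = 150.7 rad/s
For an in-line slider-crank, x = r cosθ + √(L² − r² sin²θ), so v = −rω sinθ·[1 + r cosθ/√(L² − r² sin²θ)].
With r = 0.0126 m, L = 0.0393 m, θ = 151.4°: √(L² − r² sin²θ) = 0.038834 m.
v = −0.0126·150.7·0.47869·[1 + 0.0126·-0.87798/0.038834] = -0.65015 m/s.
|v| = 0.65015 m/s.

0.650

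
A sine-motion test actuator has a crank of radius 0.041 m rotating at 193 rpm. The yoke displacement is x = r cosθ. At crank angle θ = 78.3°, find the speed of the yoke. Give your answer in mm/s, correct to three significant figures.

811

ω = 20.21 rad/s (from 193 rpm).
x = r cosθ ⇒ ẋ = −rω sinθ.
|v| = rω|sinθ| = 0.041·20.21·|sin 78.3°| = 0.81143 m/s = 811.43 mm/s.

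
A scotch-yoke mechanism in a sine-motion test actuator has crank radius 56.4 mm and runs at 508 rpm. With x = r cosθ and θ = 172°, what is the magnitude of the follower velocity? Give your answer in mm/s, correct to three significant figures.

ω = 53.2 rad/s (from 508 rpm).
x = r cosθ ⇒ ẋ = −rω sinθ.
|v| = rω|sinθ| = 0.0564·53.2·|sin 172°| = 0.41757 m/s = 417.57 mm/s.

418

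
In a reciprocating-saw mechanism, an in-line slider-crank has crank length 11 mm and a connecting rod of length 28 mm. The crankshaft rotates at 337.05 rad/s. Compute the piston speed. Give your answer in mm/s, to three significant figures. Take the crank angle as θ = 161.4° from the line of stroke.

ω = 337.1 rad/s
For an in-line slider-crank, x = r cosθ + √(L² − r² sin²θ), so v = −rω sinθ·[1 + r cosθ/√(L² − r² sin²θ)].
With r = 0.011 m, L = 0.028 m, θ = 161.4°: √(L² − r² sin²θ) = 0.027779 m.
v = −0.011·337.1·0.31896·[1 + 0.011·-0.94777/0.027779] = -0.73875 m/s.
|v| = 0.73875 m/s = 738.75 mm/s.

739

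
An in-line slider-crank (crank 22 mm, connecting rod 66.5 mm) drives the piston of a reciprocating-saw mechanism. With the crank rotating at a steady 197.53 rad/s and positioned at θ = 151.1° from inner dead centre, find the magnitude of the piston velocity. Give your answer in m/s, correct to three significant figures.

1.48

ω = 197.5 rad/s
For an in-line slider-crank, x = r cosθ + √(L² − r² sin²θ), so v = −rω sinθ·[1 + r cosθ/√(L² − r² sin²θ)].
With r = 0.022 m, L = 0.0665 m, θ = 151.1°: √(L² − r² sin²θ) = 0.065645 m.
v = −0.022·197.5·0.48328·[1 + 0.022·-0.87546/0.065645] = -1.484 m/s.
|v| = 1.484 m/s.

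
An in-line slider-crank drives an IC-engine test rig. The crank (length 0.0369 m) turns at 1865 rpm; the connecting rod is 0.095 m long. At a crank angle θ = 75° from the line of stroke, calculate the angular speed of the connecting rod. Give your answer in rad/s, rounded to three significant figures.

21.2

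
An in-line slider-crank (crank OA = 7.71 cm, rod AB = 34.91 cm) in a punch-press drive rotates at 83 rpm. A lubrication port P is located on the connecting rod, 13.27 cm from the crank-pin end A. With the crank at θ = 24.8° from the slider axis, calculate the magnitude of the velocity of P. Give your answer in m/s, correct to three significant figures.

0.483

ω = 8.692 rad/s.  Crank-pin speed |V_A| = rω = 0.67013 m/s, perpendicular to OA.
Rod angle: sinφ = −(r/L) sinθ ⇒ φ = -5.315°; ω_rod = −rω cosθ/√(L²−r²sin²θ) = -1.7501 rad/s.
V_P = V_A + ω_rod × AP, with AP = 0.1327 m along the rod.
Components: V_Px = −rω sinθ − a·ω_rod·sinφ = -0.3026 m/s;  V_Py = rω cosθ + a·ω_rod·cosφ = +0.37709 m/s.
|V_P| = √(V_Px² + V_Py²) = 0.48349 m/s.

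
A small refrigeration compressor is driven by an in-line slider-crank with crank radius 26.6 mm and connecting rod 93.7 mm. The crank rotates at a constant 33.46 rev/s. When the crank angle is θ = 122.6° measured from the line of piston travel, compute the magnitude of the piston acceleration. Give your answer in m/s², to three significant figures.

772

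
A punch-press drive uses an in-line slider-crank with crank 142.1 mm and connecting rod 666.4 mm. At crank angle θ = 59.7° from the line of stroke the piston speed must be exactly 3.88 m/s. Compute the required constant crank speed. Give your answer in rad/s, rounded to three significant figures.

28.5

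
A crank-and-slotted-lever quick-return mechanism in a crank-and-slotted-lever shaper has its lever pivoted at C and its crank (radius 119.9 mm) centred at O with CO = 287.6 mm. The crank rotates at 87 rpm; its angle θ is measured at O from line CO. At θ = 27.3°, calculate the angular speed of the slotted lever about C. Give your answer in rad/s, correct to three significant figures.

2.59

ω = 9.111 rad/s (from 87 rpm).
Crank pin A relative to C: A = (d + r cosθ, r sinθ); lever angle φ = atan2(r sinθ, d + r cosθ).
Differentiating tanφ: φ̇ = rω(d cosθ + r)/(d² + r² + 2dr cosθ).
d² + r² + 2dr cosθ = |CA|² = 0.158375 m²;  d cosθ + r = +0.37547 m.
|ω_lever| = |0.1199·9.111·+0.37547| / 0.158375 = 2.5897 rad/s.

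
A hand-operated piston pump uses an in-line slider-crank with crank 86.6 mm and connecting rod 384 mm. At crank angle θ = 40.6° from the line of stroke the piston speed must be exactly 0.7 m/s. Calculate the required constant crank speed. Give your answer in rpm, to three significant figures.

For an in-line slider-crank, |v_piston| = rω|sinθ|·[1 + r cosθ/√(L² − r² sin²θ)].
With r = 0.0866 m, L = 0.384 m, θ = 40.6°: the bracketed kinematic factor |dx/dθ| = 0.066113 m.
ω = v/|dx/dθ| = 0.7/0.066113 = 10.588 rad/s.
N = 60ω/(2π) = 101.11 rpm.

101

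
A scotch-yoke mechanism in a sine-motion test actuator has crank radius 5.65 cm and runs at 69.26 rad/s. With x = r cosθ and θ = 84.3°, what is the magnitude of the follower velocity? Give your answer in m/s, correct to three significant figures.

3.89

ω = 69.26 rad/s
x = r cosθ ⇒ ẋ = −rω sinθ.
|v| = rω|sinθ| = 0.0565·69.26·|sin 84.3°| = 3.8938 m/s.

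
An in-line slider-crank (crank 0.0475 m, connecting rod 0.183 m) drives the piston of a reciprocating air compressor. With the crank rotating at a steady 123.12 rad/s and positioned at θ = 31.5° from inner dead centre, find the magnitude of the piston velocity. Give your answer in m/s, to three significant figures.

3.74

ω = 123.1 rad/s
For an in-line slider-crank, x = r cosθ + √(L² − r² sin²θ), so v = −rω sinθ·[1 + r cosθ/√(L² − r² sin²θ)].
With r = 0.0475 m, L = 0.183 m, θ = 31.5°: √(L² − r² sin²θ) = 0.18131 m.
v = −0.0475·123.1·0.52250·[1 + 0.0475·0.85264/0.18131] = -3.7382 m/s.
|v| = 3.7382 m/s.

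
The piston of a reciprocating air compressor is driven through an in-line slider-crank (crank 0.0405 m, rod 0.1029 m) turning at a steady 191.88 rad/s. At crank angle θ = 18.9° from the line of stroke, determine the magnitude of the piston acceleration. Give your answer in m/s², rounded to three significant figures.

ω = 191.9 rad/s
x(θ) = r cosθ + √(L² − r² sin²θ); with ω constant, a = ω²·d²x/dθ².
d²x/dθ² = −r cosθ − r²(cos2θ)/√u − r⁴ sin²2θ/(4u^{3/2}),  u = L² − r² sin²θ = 0.0104163 m².
Substituting r = 0.0405 m, L = 0.1029 m, θ = 18.9°: d²x/dθ² = -0.051253 m.
a = ω²·d²x/dθ² = (191.9)²·(-0.051253) = -1887 m/s²;  |a| = 1887 m/s².

1890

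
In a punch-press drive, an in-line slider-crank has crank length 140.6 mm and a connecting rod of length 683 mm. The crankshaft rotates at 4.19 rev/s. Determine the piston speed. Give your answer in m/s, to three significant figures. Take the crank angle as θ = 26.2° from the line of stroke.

ω = 2π·4.19 = 26.33 rad/s
For an in-line slider-crank, x = r cosθ + √(L² − r² sin²θ), so v = −rω sinθ·[1 + r cosθ/√(L² − r² sin²θ)].
With r = 0.1406 m, L = 0.683 m, θ = 26.2°: √(L² − r² sin²θ) = 0.68017 m.
v = −0.1406·26.33·0.44151·[1 + 0.1406·0.89726/0.68017] = -1.9373 m/s.
|v| = 1.9373 m/s.

1.94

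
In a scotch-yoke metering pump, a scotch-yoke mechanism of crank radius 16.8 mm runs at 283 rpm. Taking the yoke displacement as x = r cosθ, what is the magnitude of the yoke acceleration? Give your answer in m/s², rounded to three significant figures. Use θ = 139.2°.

11.2

ω = 29.64 rad/s (from 283 rpm).
x = r cosθ ⇒ ẍ = −rω² cosθ (ω constant).
|a| = rω²|cosθ| = 0.0168·(29.64)²·|cos 139.2°| = 11.169 m/s².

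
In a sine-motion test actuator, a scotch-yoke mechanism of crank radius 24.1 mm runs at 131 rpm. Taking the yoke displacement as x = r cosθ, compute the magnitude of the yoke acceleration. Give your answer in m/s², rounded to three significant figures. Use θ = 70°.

ω = 13.72 rad/s (from 131 rpm).
x = r cosθ ⇒ ẍ = −rω² cosθ (ω constant).
|a| = rω²|cosθ| = 0.0241·(13.72)²·|cos 70°| = 1.5512 m/s².

1.55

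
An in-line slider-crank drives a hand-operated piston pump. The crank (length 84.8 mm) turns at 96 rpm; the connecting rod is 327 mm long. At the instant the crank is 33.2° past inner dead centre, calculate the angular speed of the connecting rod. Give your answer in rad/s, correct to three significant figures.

ω = 10.05 rad/s (converted from 96 rpm).
The rod makes angle φ with the slider axis where L sinφ = r sinθ; differentiating, L cosφ·φ̇ = r ω cosθ.
L cosφ = √(L² − r² sin²θ) = 0.32369 m.
|ω_rod| = r ω |cosθ| / √(L² − r² sin²θ) = 0.0848·10.05·0.83676/0.32369 = 2.2038 rad/s.

2.20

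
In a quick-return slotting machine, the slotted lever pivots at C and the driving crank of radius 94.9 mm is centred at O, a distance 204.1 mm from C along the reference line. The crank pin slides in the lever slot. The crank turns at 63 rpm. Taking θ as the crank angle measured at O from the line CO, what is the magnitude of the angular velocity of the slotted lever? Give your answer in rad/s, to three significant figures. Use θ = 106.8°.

0.570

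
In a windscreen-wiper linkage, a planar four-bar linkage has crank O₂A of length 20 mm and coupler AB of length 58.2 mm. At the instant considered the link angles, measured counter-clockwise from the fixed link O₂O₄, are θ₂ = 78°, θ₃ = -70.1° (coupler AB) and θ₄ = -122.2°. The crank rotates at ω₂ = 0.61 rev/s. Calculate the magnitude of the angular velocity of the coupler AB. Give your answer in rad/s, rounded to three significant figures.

0.576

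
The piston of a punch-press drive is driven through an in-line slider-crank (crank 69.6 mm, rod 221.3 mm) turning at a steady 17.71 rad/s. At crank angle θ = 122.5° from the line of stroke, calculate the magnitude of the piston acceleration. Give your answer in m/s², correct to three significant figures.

14.6

ω = 17.71 rad/s
x(θ) = r cosθ + √(L² − r² sin²θ); with ω constant, a = ω²·d²x/dθ².
d²x/dθ² = −r cosθ − r²(cos2θ)/√u − r⁴ sin²2θ/(4u^{3/2}),  u = L² − r² sin²θ = 0.045528 m².
Substituting r = 0.0696 m, L = 0.2213 m, θ = 122.5°: d²x/dθ² = +0.046495 m.
a = ω²·d²x/dθ² = (17.71)²·(+0.046495) = +14.583 m/s²;  |a| = 14.583 m/s².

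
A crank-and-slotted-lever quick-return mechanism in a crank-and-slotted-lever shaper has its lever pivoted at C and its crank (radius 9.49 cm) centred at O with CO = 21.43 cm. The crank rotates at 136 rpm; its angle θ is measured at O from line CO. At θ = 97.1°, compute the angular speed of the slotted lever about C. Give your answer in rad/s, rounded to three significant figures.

ω = 14.24 rad/s (from 136 rpm).
Crank pin A relative to C: A = (d + r cosθ, r sinθ); lever angle φ = atan2(r sinθ, d + r cosθ).
Differentiating tanφ: φ̇ = rω(d cosθ + r)/(d² + r² + 2dr cosθ).
d² + r² + 2dr cosθ = |CA|² = 0.0499031 m²;  d cosθ + r = +0.068412 m.
|ω_lever| = |0.0949·14.24·+0.068412| / 0.0499031 = 1.8528 rad/s.

1.85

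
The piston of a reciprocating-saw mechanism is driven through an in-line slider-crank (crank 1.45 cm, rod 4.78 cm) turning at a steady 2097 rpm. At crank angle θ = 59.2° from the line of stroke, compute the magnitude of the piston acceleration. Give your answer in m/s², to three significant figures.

ω = 2π·2097/60 = 219.6 rad/s
x(θ) = r cosθ + √(L² − r² sin²θ); with ω constant, a = ω²·d²x/dθ².
d²x/dθ² = −r cosθ − r²(cos2θ)/√u − r⁴ sin²2θ/(4u^{3/2}),  u = L² − r² sin²θ = 0.00212972 m².
Substituting r = 0.0145 m, L = 0.0478 m, θ = 59.2°: d²x/dθ² = -0.0053447 m.
a = ω²·d²x/dθ² = (219.6)²·(-0.0053447) = -257.74 m/s²;  |a| = 257.74 m/s².

258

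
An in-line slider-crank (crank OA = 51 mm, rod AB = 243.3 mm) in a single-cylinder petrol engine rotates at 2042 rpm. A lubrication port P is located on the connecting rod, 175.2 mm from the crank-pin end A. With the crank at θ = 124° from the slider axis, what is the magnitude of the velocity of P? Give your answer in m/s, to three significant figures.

8.44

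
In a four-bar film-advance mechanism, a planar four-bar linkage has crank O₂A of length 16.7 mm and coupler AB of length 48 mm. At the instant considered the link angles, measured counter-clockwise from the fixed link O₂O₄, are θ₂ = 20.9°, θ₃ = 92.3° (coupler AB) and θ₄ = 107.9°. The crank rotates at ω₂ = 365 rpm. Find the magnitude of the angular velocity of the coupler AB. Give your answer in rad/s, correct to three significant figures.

ω₂ = 38.22 rad/s (from 365 rpm).
Differentiating the loop-closure r₂e^{iθ₂}+r₃e^{iθ₃}=r₁+r₄e^{iθ₄} gives r₂ω₂e^{iθ₂}+r₃ω₃e^{iθ₃}=r₄ω₄e^{iθ₄}.
Eliminating the other unknown: ω₃ = r₂ω₂ sin(θ₄−θ₂) / [r₃ sin(θ₃−θ₄)].
Numerator sine = +0.99863; denominator sine = -0.26892.
Result = 0.0167·38.22·(+0.99863) / (0.048·(-0.26892)) = -49.383 rad/s; magnitude 49.383 rad/s.

49.4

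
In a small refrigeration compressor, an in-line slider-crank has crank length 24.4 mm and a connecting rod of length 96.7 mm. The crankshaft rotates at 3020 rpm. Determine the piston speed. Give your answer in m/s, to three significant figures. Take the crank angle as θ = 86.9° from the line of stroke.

7.81

ω = 2π·3020/60 = 316.3 rad/s
For an in-line slider-crank, x = r cosθ + √(L² − r² sin²θ), so v = −rω sinθ·[1 + r cosθ/√(L² − r² sin²θ)].
With r = 0.0244 m, L = 0.0967 m, θ = 86.9°: √(L² − r² sin²θ) = 0.09358 m.
v = −0.0244·316.3·0.99854·[1 + 0.0244·0.05408/0.09358] = -7.8139 m/s.
|v| = 7.8139 m/s.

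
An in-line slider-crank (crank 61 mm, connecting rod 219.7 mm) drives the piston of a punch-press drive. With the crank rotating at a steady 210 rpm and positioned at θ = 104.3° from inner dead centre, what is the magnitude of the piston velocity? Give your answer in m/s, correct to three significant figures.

1.21

ω = 2π·210/60 = 21.99 rad/s
For an in-line slider-crank, x = r cosθ + √(L² − r² sin²θ), so v = −rω sinθ·[1 + r cosθ/√(L² − r² sin²θ)].
With r = 0.061 m, L = 0.2197 m, θ = 104.3°: √(L² − r² sin²θ) = 0.2116 m.
v = −0.061·21.99·0.96902·[1 + 0.061·-0.24700/0.2116] = -1.2073 m/s.
|v| = 1.2073 m/s.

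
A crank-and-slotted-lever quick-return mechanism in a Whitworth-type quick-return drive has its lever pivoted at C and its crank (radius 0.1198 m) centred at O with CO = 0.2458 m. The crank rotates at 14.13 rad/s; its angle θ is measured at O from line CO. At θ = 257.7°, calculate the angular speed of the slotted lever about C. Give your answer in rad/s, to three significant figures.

1.83

ω = 14.13 rad/s
Crank pin A relative to C: A = (d + r cosθ, r sinθ); lever angle φ = atan2(r sinθ, d + r cosθ).
Differentiating tanφ: φ̇ = rω(d cosθ + r)/(d² + r² + 2dr cosθ).
d² + r² + 2dr cosθ = |CA|² = 0.0622235 m²;  d cosθ + r = +0.067437 m.
|ω_lever| = |0.1198·14.13·+0.067437| / 0.0622235 = 1.8346 rad/s.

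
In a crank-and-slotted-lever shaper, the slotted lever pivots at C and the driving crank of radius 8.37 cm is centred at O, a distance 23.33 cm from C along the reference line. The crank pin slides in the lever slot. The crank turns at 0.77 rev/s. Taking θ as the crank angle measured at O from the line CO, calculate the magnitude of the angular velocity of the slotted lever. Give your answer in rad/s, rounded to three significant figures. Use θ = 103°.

0.240

ω = 4.838 rad/s (from 0.77 rev/s).
Crank pin A relative to C: A = (d + r cosθ, r sinθ); lever angle φ = atan2(r sinθ, d + r cosθ).
Differentiating tanφ: φ̇ = rω(d cosθ + r)/(d² + r² + 2dr cosθ).
d² + r² + 2dr cosθ = |CA|² = 0.0526492 m²;  d cosθ + r = +0.031219 m.
|ω_lever| = |0.0837·4.838·+0.031219| / 0.0526492 = 0.24012 rad/s.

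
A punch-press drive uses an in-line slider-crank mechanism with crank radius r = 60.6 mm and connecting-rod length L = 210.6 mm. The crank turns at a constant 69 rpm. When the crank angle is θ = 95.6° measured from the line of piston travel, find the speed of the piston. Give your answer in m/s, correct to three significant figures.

ω = 2π·69/60 = 7.226 rad/s
For an in-line slider-crank, x = r cosθ + √(L² − r² sin²θ), so v = −rω sinθ·[1 + r cosθ/√(L² − r² sin²θ)].
With r = 0.0606 m, L = 0.2106 m, θ = 95.6°: √(L² − r² sin²θ) = 0.20178 m.
v = −0.0606·7.226·0.99523·[1 + 0.0606·-0.09758/0.20178] = -0.42301 m/s.
|v| = 0.42301 m/s.

0.423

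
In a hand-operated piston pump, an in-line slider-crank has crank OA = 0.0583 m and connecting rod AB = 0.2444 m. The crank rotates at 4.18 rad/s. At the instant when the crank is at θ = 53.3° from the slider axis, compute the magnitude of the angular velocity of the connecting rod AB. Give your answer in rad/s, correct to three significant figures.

ω = 4.18 rad/s
The rod makes angle φ with the slider axis where L sinφ = r sinθ; differentiating, L cosφ·φ̇ = r ω cosθ.
L cosφ = √(L² − r² sin²θ) = 0.23989 m.
|ω_rod| = r ω |cosθ| / √(L² − r² sin²θ) = 0.0583·4.18·0.59763/0.23989 = 0.60711 rad/s.

0.607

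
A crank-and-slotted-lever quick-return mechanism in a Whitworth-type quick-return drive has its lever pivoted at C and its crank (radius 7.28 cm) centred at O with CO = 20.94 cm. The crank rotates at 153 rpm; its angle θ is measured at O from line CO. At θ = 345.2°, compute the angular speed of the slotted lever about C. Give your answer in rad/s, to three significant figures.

ω = 16.02 rad/s (from 153 rpm).
Crank pin A relative to C: A = (d + r cosθ, r sinθ); lever angle φ = atan2(r sinθ, d + r cosθ).
Differentiating tanφ: φ̇ = rω(d cosθ + r)/(d² + r² + 2dr cosθ).
d² + r² + 2dr cosθ = |CA|² = 0.0786253 m²;  d cosθ + r = +0.27525 m.
|ω_lever| = |0.0728·16.02·+0.27525| / 0.0786253 = 4.0834 rad/s.

4.08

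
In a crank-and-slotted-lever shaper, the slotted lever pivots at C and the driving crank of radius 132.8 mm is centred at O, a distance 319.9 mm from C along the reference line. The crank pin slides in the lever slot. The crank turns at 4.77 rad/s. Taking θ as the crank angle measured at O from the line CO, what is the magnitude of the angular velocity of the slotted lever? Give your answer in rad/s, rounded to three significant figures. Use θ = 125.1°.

ω = 4.77 rad/s
Crank pin A relative to C: A = (d + r cosθ, r sinθ); lever angle φ = atan2(r sinθ, d + r cosθ).
Differentiating tanφ: φ̇ = rω(d cosθ + r)/(d² + r² + 2dr cosθ).
d² + r² + 2dr cosθ = |CA|² = 0.0711163 m²;  d cosθ + r = -0.051144 m.
|ω_lever| = |0.1328·4.77·-0.051144| / 0.0711163 = 0.45556 rad/s.

0.456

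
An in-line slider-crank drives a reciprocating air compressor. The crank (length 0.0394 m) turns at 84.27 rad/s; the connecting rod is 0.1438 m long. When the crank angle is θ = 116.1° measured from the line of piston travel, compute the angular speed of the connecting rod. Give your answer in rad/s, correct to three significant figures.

10.5

ω = 84.27 rad/s
The rod makes angle φ with the slider axis where L sinφ = r sinθ; differentiating, L cosφ·φ̇ = r ω cosθ.
L cosφ = √(L² − r² sin²θ) = 0.13938 m.
|ω_rod| = r ω |cosθ| / √(L² − r² sin²θ) = 0.0394·84.27·0.43994/0.13938 = 10.48 rad/s.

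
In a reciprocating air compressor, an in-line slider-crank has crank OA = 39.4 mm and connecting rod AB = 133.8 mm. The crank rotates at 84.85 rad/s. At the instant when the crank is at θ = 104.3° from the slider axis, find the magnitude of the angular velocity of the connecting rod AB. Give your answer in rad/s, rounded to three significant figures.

ω = 84.85 rad/s
The rod makes angle φ with the slider axis where L sinφ = r sinθ; differentiating, L cosφ·φ̇ = r ω cosθ.
L cosφ = √(L² − r² sin²θ) = 0.12824 m.
|ω_rod| = r ω |cosθ| / √(L² − r² sin²θ) = 0.0394·84.85·0.24700/0.12824 = 6.4392 rad/s.

6.44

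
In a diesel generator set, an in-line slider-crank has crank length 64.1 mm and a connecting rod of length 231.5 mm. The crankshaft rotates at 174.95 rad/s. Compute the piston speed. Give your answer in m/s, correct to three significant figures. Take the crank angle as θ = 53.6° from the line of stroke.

ω = 174.9 rad/s
For an in-line slider-crank, x = r cosθ + √(L² − r² sin²θ), so v = −rω sinθ·[1 + r cosθ/√(L² − r² sin²θ)].
With r = 0.0641 m, L = 0.2315 m, θ = 53.6°: √(L² − r² sin²θ) = 0.22568 m.
v = −0.0641·174.9·0.80489·[1 + 0.0641·0.59342/0.22568] = -10.548 m/s.
|v| = 10.548 m/s.

10.5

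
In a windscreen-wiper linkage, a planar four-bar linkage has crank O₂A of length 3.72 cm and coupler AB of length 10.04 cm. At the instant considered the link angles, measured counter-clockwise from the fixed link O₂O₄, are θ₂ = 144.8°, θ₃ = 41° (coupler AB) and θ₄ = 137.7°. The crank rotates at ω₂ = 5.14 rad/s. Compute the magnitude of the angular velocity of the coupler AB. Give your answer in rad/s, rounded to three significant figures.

0.237

ω₂ = 5.14 rad/s
Differentiating the loop-closure r₂e^{iθ₂}+r₃e^{iθ₃}=r₁+r₄e^{iθ₄} gives r₂ω₂e^{iθ₂}+r₃ω₃e^{iθ₃}=r₄ω₄e^{iθ₄}.
Eliminating the other unknown: ω₃ = r₂ω₂ sin(θ₄−θ₂) / [r₃ sin(θ₃−θ₄)].
Numerator sine = -0.12360; denominator sine = -0.99317.
Result = 0.0372·5.14·(-0.12360) / (0.1004·(-0.99317)) = +0.23701 rad/s; magnitude 0.23701 rad/s.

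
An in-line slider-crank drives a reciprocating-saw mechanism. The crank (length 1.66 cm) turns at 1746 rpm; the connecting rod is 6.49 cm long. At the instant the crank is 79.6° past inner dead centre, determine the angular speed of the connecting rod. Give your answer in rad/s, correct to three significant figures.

8.72

ω = 182.8 rad/s (converted from 1746 rpm).
The rod makes angle φ with the slider axis where L sinφ = r sinθ; differentiating, L cosφ·φ̇ = r ω cosθ.
L cosφ = √(L² − r² sin²θ) = 0.062813 m.
|ω_rod| = r ω |cosθ| / √(L² − r² sin²θ) = 0.0166·182.8·0.18052/0.062813 = 8.7228 rad/s.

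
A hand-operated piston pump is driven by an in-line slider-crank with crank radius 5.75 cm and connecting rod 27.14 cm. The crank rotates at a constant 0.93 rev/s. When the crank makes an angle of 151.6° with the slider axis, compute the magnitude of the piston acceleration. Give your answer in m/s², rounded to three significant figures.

1.49

ω = 2π·0.93 = 5.843 rad/s
x(θ) = r cosθ + √(L² − r² sin²θ); with ω constant, a = ω²·d²x/dθ².
d²x/dθ² = −r cosθ − r²(cos2θ)/√u − r⁴ sin²2θ/(4u^{3/2}),  u = L² − r² sin²θ = 0.07291 m².
Substituting r = 0.0575 m, L = 0.2714 m, θ = 151.6°: d²x/dθ² = +0.043778 m.
a = ω²·d²x/dθ² = (5.843)²·(+0.043778) = +1.4948 m/s²;  |a| = 1.4948 m/s².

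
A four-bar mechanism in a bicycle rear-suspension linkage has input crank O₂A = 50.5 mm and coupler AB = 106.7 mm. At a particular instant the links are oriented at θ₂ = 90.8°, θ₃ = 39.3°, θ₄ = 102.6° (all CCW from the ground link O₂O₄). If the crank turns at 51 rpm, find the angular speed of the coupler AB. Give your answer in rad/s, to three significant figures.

ω₂ = 5.341 rad/s (from 51 rpm).
Differentiating the loop-closure r₂e^{iθ₂}+r₃e^{iθ₃}=r₁+r₄e^{iθ₄} gives r₂ω₂e^{iθ₂}+r₃ω₃e^{iθ₃}=r₄ω₄e^{iθ₄}.
Eliminating the other unknown: ω₃ = r₂ω₂ sin(θ₄−θ₂) / [r₃ sin(θ₃−θ₄)].
Numerator sine = +0.20450; denominator sine = -0.89337.
Result = 0.0505·5.341·(+0.20450) / (0.1067·(-0.89337)) = -0.5786 rad/s; magnitude 0.5786 rad/s.

0.579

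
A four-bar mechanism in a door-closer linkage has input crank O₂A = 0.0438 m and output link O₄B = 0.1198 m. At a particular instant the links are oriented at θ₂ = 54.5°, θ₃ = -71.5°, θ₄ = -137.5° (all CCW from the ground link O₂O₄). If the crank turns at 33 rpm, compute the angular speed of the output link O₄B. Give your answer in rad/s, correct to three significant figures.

ω₂ = 3.456 rad/s (from 33 rpm).
Differentiating the loop-closure r₂e^{iθ₂}+r₃e^{iθ₃}=r₁+r₄e^{iθ₄} gives r₂ω₂e^{iθ₂}+r₃ω₃e^{iθ₃}=r₄ω₄e^{iθ₄}.
Eliminating the other unknown: ω₄ = r₂ω₂ sin(θ₂−θ₃) / [r₄ sin(θ₄−θ₃)].
Numerator sine = +0.80902; denominator sine = -0.91355.
Result = 0.0438·3.456·(+0.80902) / (0.1198·(-0.91355)) = -1.1189 rad/s; magnitude 1.1189 rad/s.

1.12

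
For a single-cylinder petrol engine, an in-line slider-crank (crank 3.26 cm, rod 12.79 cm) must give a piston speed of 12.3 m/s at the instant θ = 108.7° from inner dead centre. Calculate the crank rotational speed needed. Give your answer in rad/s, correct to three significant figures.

For an in-line slider-crank, |v_piston| = rω|sinθ|·[1 + r cosθ/√(L² − r² sin²θ)].
With r = 0.0326 m, L = 0.1279 m, θ = 108.7°: the bracketed kinematic factor |dx/dθ| = 0.028279 m.
ω = v/|dx/dθ| = 12.3/0.028279 = 434.96 rad/s.

435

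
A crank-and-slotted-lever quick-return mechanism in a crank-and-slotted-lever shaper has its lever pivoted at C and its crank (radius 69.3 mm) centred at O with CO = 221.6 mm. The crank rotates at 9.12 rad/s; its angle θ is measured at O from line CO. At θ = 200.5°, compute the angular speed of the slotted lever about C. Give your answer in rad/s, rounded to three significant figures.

ω = 9.12 rad/s
Crank pin A relative to C: A = (d + r cosθ, r sinθ); lever angle φ = atan2(r sinθ, d + r cosθ).
Differentiating tanφ: φ̇ = rω(d cosθ + r)/(d² + r² + 2dr cosθ).
d² + r² + 2dr cosθ = |CA|² = 0.0251403 m²;  d cosθ + r = -0.13827 m.
|ω_lever| = |0.0693·9.12·-0.13827| / 0.0251403 = 3.476 rad/s.

3.48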